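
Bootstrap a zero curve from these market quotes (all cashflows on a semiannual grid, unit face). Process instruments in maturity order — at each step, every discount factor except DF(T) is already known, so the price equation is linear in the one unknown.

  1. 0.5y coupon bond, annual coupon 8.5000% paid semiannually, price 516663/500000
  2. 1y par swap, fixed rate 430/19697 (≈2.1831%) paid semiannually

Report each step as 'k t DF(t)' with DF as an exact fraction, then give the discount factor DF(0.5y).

1 1/2 1239/1250
2 1 1957/2000
DF(0.5y) = 1239/1250 ≈ 0.991200

step 1 [0.5y] bond c/2=17/400: DF=(516663/500000 − 17/400·(0))/(1+17/400) = 1239/1250 ≈ 0.991200
step 2 [1y] swap r/2=215/19697: DF=(1 − 215/19697·(0.991200))/(1+215/19697) = 1957/2000 ≈ 0.978500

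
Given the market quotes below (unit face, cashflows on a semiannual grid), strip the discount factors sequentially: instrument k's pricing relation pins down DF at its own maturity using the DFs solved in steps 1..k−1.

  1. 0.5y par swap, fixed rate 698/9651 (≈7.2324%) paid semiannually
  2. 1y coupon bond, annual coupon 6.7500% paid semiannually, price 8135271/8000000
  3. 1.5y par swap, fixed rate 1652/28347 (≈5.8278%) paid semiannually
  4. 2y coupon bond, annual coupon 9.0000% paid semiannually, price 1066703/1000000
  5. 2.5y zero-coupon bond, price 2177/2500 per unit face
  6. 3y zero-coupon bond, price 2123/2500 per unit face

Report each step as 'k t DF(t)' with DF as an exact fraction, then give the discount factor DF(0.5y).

step 1 [0.5y] swap r/2=349/9651: DF=(1 − 349/9651·(0))/(1+349/9651) = 9651/10000 ≈ 0.965100
step 2 [1y] bond c/2=27/800: DF=(8135271/8000000 − 27/800·(0.965100))/(1+27/800) = 4761/5000 ≈ 0.952200
step 3 [1.5y] swap r/2=826/28347: DF=(1 − 826/28347·(0.965100+0.952200))/(1+826/28347) = 4587/5000 ≈ 0.917400
step 4 [2y] bond c/2=9/200: DF=(1066703/1000000 − 9/200·(0.965100+0.952200+0.917400))/(1+9/200) = 8987/10000 ≈ 0.898700
step 5 [2.5y] zero: DF = P = 2177/2500 ≈ 0.870800
step 6 [3y] zero: DF = P = 2123/2500 ≈ 0.849200

1 1/2 9651/10000
2 1 4761/5000
3 3/2 4587/5000
4 2 8987/10000
5 5/2 2177/2500
6 3 2123/2500
DF(0.5y) = 9651/10000 ≈ 0.965100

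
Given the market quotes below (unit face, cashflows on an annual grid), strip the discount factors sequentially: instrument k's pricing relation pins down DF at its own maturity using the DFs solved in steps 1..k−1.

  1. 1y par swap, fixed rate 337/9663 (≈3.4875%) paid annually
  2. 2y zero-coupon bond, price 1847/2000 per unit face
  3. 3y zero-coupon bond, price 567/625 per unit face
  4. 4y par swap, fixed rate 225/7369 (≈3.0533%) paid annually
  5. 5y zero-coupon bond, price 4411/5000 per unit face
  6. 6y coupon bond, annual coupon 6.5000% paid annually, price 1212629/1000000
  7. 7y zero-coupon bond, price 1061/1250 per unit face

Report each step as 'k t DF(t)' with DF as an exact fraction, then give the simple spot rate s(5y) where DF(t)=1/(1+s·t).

1 1 9663/10000
2 2 1847/2000
3 3 567/625
4 4 71/80
5 5 4411/5000
6 6 8599/10000
7 7 1061/1250
s(5y) = (1/(4411/5000) − 1)/(5) = 589/22055 ≈ 2.6706%

step 1 [1y] swap r/1=337/9663: DF=(1 − 337/9663·(0))/(1+337/9663) = 9663/10000 ≈ 0.966300
step 2 [2y] zero: DF = P = 1847/2000 ≈ 0.923500
step 3 [3y] zero: DF = P = 567/625 ≈ 0.907200
step 4 [4y] swap r/1=225/7369: DF=(1 − 225/7369·(0.966300+0.923500+0.907200))/(1+225/7369) = 71/80 ≈ 0.887500
step 5 [5y] zero: DF = P = 4411/5000 ≈ 0.882200
step 6 [6y] bond c/1=13/200: DF=(1212629/1000000 − 13/200·(0.966300+0.923500+0.907200+0.887500+0.882200))/(1+13/200) = 8599/10000 ≈ 0.859900
step 7 [7y] zero: DF = P = 1061/1250 ≈ 0.848800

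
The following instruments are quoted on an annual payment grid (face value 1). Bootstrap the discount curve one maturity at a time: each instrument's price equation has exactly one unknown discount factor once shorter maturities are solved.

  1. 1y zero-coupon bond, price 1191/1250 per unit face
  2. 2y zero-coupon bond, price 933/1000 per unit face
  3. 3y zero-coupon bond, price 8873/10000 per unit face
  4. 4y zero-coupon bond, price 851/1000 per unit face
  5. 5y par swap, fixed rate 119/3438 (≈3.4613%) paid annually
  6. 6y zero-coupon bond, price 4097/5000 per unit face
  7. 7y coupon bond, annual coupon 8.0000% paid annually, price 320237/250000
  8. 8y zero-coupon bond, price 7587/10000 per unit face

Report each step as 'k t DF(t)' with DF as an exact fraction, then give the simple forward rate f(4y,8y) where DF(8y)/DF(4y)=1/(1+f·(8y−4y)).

step 1 [1y] zero: DF = P = 1191/1250 ≈ 0.952800
step 2 [2y] zero: DF = P = 933/1000 ≈ 0.933000
step 3 [3y] zero: DF = P = 8873/10000 ≈ 0.887300
step 4 [4y] zero: DF = P = 851/1000 ≈ 0.851000
step 5 [5y] swap r/1=119/3438: DF=(1 − 119/3438·(0.952800+0.933000+0.887300+0.851000))/(1+119/3438) = 8453/10000 ≈ 0.845300
step 6 [6y] zero: DF = P = 4097/5000 ≈ 0.819400
step 7 [7y] bond c/1=2/25: DF=(320237/250000 − 2/25·(0.952800+0.933000+0.887300+0.851000+0.845300+0.819400))/(1+2/25) = 7943/10000 ≈ 0.794300
step 8 [8y] zero: DF = P = 7587/10000 ≈ 0.758700

1 1 1191/1250
2 2 933/1000
3 3 8873/10000
4 4 851/1000
5 5 8453/10000
6 6 4097/5000
7 7 7943/10000
8 8 7587/10000
f(4y,8y) = ((851/1000)/(7587/10000) − 1)/(4) = 923/30348 ≈ 3.0414%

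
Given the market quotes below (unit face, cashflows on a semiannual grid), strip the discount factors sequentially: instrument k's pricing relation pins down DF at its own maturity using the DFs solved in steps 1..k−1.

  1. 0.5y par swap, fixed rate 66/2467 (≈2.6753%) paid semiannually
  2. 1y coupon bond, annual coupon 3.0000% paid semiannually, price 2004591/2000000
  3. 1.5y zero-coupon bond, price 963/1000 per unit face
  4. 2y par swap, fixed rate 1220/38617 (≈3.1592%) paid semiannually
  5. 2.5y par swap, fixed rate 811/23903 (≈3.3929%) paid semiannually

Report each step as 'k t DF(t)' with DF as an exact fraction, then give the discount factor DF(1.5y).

1 1/2 2467/2500
2 1 9729/10000
3 3/2 963/1000
4 2 939/1000
5 5/2 9189/10000
DF(1.5y) = 963/1000 ≈ 0.963000

step 1 [0.5y] swap r/2=33/2467: DF=(1 − 33/2467·(0))/(1+33/2467) = 2467/2500 ≈ 0.986800
step 2 [1y] bond c/2=3/200: DF=(2004591/2000000 − 3/200·(0.986800))/(1+3/200) = 9729/10000 ≈ 0.972900
step 3 [1.5y] zero: DF = P = 963/1000 ≈ 0.963000
step 4 [2y] swap r/2=610/38617: DF=(1 − 610/38617·(0.986800+0.972900+0.963000))/(1+610/38617) = 939/1000 ≈ 0.939000
step 5 [2.5y] swap r/2=811/47806: DF=(1 − 811/47806·(0.986800+0.972900+0.963000+0.939000))/(1+811/47806) = 9189/10000 ≈ 0.918900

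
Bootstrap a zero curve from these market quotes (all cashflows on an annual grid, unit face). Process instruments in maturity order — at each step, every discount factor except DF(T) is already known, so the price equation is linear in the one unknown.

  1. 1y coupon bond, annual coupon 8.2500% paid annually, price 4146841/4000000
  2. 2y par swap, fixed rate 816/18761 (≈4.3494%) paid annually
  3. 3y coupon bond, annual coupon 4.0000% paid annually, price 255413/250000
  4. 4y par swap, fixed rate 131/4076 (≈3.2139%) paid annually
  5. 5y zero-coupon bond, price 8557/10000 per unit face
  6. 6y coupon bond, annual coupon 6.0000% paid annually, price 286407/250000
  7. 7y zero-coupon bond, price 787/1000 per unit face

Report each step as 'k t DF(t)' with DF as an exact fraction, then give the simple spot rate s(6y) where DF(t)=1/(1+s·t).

1 1 9577/10000
2 2 574/625
3 3 4551/5000
4 4 8821/10000
5 5 8557/10000
6 6 8247/10000
7 7 787/1000
s(6y) = (1/(8247/10000) − 1)/(6) = 1753/49482 ≈ 3.5427%

step 1 [1y] bond c/1=33/400: DF=(4146841/4000000 − 33/400·(0))/(1+33/400) = 9577/10000 ≈ 0.957700
step 2 [2y] swap r/1=816/18761: DF=(1 − 816/18761·(0.957700))/(1+816/18761) = 574/625 ≈ 0.918400
step 3 [3y] bond c/1=1/25: DF=(255413/250000 − 1/25·(0.957700+0.918400))/(1+1/25) = 4551/5000 ≈ 0.910200
step 4 [4y] swap r/1=131/4076: DF=(1 − 131/4076·(0.957700+0.918400+0.910200))/(1+131/4076) = 8821/10000 ≈ 0.882100
step 5 [5y] zero: DF = P = 8557/10000 ≈ 0.855700
step 6 [6y] bond c/1=3/50: DF=(286407/250000 − 3/50·(0.957700+0.918400+0.910200+0.882100+0.855700))/(1+3/50) = 8247/10000 ≈ 0.824700
step 7 [7y] zero: DF = P = 787/1000 ≈ 0.787000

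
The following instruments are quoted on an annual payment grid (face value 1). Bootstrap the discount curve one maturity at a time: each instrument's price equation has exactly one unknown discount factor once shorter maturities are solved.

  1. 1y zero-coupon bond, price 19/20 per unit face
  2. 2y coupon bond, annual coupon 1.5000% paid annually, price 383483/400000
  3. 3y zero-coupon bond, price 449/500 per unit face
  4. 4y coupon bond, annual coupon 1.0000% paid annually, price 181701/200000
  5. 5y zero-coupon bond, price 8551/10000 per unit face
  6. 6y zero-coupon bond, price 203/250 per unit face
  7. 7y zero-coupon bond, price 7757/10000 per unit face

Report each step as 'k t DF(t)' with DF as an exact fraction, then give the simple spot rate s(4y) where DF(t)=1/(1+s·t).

step 1 [1y] zero: DF = P = 19/20 ≈ 0.950000
step 2 [2y] bond c/1=3/200: DF=(383483/400000 − 3/200·(0.950000))/(1+3/200) = 1861/2000 ≈ 0.930500
step 3 [3y] zero: DF = P = 449/500 ≈ 0.898000
step 4 [4y] bond c/1=1/100: DF=(181701/200000 − 1/100·(0.950000+0.930500+0.898000))/(1+1/100) = 109/125 ≈ 0.872000
step 5 [5y] zero: DF = P = 8551/10000 ≈ 0.855100
step 6 [6y] zero: DF = P = 203/250 ≈ 0.812000
step 7 [7y] zero: DF = P = 7757/10000 ≈ 0.775700

1 1 19/20
2 2 1861/2000
3 3 449/500
4 4 109/125
5 5 8551/10000
6 6 203/250
7 7 7757/10000
s(4y) = (1/(109/125) − 1)/(4) = 4/109 ≈ 3.6697%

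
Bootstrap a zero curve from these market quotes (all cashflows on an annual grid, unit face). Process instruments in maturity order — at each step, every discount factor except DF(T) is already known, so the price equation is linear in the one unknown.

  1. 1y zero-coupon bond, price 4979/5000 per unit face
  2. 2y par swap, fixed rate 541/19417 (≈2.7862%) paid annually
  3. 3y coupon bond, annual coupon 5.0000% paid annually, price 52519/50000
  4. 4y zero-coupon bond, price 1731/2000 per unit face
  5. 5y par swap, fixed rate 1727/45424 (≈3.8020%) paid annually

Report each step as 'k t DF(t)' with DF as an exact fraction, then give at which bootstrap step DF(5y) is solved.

1 1 4979/5000
2 2 9459/10000
3 3 9079/10000
4 4 1731/2000
5 5 8273/10000
DF(5y) is solved at step 5

step 1 [1y] zero: DF = P = 4979/5000 ≈ 0.995800
step 2 [2y] swap r/1=541/19417: DF=(1 − 541/19417·(0.995800))/(1+541/19417) = 9459/10000 ≈ 0.945900
step 3 [3y] bond c/1=1/20: DF=(52519/50000 − 1/20·(0.995800+0.945900))/(1+1/20) = 9079/10000 ≈ 0.907900
step 4 [4y] zero: DF = P = 1731/2000 ≈ 0.865500
step 5 [5y] swap r/1=1727/45424: DF=(1 − 1727/45424·(0.995800+0.945900+0.907900+0.865500))/(1+1727/45424) = 8273/10000 ≈ 0.827300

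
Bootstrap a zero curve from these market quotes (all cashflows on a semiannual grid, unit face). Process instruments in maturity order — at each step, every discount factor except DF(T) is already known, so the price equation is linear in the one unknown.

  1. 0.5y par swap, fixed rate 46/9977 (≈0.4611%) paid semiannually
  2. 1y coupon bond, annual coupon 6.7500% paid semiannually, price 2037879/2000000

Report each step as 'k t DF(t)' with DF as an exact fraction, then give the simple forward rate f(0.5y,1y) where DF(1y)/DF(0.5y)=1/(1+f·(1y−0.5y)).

1 1/2 9977/10000
2 1 9531/10000
f(0.5y,1y) = ((9977/10000)/(9531/10000) − 1)/(1/2) = 892/9531 ≈ 9.3589%

step 1 [0.5y] swap r/2=23/9977: DF=(1 − 23/9977·(0))/(1+23/9977) = 9977/10000 ≈ 0.997700
step 2 [1y] bond c/2=27/800: DF=(2037879/2000000 − 27/800·(0.997700))/(1+27/800) = 9531/10000 ≈ 0.953100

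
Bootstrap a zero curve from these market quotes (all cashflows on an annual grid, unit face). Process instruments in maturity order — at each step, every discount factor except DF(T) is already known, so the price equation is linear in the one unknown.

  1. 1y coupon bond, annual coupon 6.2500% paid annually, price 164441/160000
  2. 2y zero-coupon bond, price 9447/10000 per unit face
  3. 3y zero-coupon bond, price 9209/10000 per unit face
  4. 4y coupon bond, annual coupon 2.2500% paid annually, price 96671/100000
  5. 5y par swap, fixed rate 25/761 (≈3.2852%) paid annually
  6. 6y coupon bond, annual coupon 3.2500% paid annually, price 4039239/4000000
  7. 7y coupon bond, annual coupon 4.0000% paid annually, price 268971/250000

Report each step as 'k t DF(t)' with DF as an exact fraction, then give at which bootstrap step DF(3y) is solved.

step 1 [1y] bond c/1=1/16: DF=(164441/160000 − 1/16·(0))/(1+1/16) = 9673/10000 ≈ 0.967300
step 2 [2y] zero: DF = P = 9447/10000 ≈ 0.944700
step 3 [3y] zero: DF = P = 9209/10000 ≈ 0.920900
step 4 [4y] bond c/1=9/400: DF=(96671/100000 − 9/400·(0.967300+0.944700+0.920900))/(1+9/400) = 8831/10000 ≈ 0.883100
step 5 [5y] swap r/1=25/761: DF=(1 − 25/761·(0.967300+0.944700+0.920900+0.883100))/(1+25/761) = 17/20 ≈ 0.850000
step 6 [6y] bond c/1=13/400: DF=(4039239/4000000 − 13/400·(0.967300+0.944700+0.920900+0.883100+0.850000))/(1+13/400) = 8343/10000 ≈ 0.834300
step 7 [7y] bond c/1=1/25: DF=(268971/250000 − 1/25·(0.967300+0.944700+0.920900+0.883100+0.850000+0.834300))/(1+1/25) = 2067/2500 ≈ 0.826800

1 1 9673/10000
2 2 9447/10000
3 3 9209/10000
4 4 8831/10000
5 5 17/20
6 6 8343/10000
7 7 2067/2500
DF(3y) is solved at step 3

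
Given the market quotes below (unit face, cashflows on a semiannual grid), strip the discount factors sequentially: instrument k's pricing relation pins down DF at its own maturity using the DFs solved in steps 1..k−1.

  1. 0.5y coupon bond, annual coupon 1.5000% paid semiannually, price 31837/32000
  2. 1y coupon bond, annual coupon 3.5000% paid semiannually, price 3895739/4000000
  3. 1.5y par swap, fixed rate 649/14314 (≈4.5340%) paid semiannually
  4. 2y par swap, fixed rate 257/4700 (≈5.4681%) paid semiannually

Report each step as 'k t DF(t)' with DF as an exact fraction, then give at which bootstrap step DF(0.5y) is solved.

1 1/2 79/80
2 1 4701/5000
3 3/2 9351/10000
4 2 2243/2500
DF(0.5y) is solved at step 1

step 1 [0.5y] bond c/2=3/400: DF=(31837/32000 − 3/400·(0))/(1+3/400) = 79/80 ≈ 0.987500
step 2 [1y] bond c/2=7/400: DF=(3895739/4000000 − 7/400·(0.987500))/(1+7/400) = 4701/5000 ≈ 0.940200
step 3 [1.5y] swap r/2=649/28628: DF=(1 − 649/28628·(0.987500+0.940200))/(1+649/28628) = 9351/10000 ≈ 0.935100
step 4 [2y] swap r/2=257/9400: DF=(1 − 257/9400·(0.987500+0.940200+0.935100))/(1+257/9400) = 2243/2500 ≈ 0.897200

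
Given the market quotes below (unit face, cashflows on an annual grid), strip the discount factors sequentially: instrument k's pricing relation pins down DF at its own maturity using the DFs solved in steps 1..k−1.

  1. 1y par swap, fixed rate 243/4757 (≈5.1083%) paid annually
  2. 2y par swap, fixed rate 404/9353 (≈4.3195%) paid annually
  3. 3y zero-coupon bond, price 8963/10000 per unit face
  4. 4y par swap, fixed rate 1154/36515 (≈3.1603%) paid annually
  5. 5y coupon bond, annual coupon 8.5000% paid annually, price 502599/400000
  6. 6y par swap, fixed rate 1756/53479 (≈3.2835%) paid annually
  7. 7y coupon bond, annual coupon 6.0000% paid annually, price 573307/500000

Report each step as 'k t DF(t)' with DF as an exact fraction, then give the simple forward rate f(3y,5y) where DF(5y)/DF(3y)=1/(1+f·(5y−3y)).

1 1 4757/5000
2 2 1149/1250
3 3 8963/10000
4 4 4423/5000
5 5 109/125
6 6 2061/2500
7 7 779/1000
f(3y,5y) = ((8963/10000)/(109/125) − 1)/(2) = 243/17440 ≈ 1.3933%

step 1 [1y] swap r/1=243/4757: DF=(1 − 243/4757·(0))/(1+243/4757) = 4757/5000 ≈ 0.951400
step 2 [2y] swap r/1=404/9353: DF=(1 − 404/9353·(0.951400))/(1+404/9353) = 1149/1250 ≈ 0.919200
step 3 [3y] zero: DF = P = 8963/10000 ≈ 0.896300
step 4 [4y] swap r/1=1154/36515: DF=(1 − 1154/36515·(0.951400+0.919200+0.896300))/(1+1154/36515) = 4423/5000 ≈ 0.884600
step 5 [5y] bond c/1=17/200: DF=(502599/400000 − 17/200·(0.951400+0.919200+0.896300+0.884600))/(1+17/200) = 109/125 ≈ 0.872000
step 6 [6y] swap r/1=1756/53479: DF=(1 − 1756/53479·(0.951400+0.919200+0.896300+0.884600+0.872000))/(1+1756/53479) = 2061/2500 ≈ 0.824400
step 7 [7y] bond c/1=3/50: DF=(573307/500000 − 3/50·(0.951400+0.919200+0.896300+0.884600+0.872000+0.824400))/(1+3/50) = 779/1000 ≈ 0.779000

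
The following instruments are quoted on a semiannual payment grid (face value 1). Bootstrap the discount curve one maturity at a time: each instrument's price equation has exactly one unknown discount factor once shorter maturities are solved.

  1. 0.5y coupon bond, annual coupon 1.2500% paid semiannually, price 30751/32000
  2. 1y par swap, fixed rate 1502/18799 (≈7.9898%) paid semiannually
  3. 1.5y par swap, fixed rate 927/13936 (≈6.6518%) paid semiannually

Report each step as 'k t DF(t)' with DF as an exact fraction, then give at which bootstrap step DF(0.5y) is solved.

step 1 [0.5y] bond c/2=1/160: DF=(30751/32000 − 1/160·(0))/(1+1/160) = 191/200 ≈ 0.955000
step 2 [1y] swap r/2=751/18799: DF=(1 − 751/18799·(0.955000))/(1+751/18799) = 9249/10000 ≈ 0.924900
step 3 [1.5y] swap r/2=927/27872: DF=(1 − 927/27872·(0.955000+0.924900))/(1+927/27872) = 9073/10000 ≈ 0.907300

1 1/2 191/200
2 1 9249/10000
3 3/2 9073/10000
DF(0.5y) is solved at step 1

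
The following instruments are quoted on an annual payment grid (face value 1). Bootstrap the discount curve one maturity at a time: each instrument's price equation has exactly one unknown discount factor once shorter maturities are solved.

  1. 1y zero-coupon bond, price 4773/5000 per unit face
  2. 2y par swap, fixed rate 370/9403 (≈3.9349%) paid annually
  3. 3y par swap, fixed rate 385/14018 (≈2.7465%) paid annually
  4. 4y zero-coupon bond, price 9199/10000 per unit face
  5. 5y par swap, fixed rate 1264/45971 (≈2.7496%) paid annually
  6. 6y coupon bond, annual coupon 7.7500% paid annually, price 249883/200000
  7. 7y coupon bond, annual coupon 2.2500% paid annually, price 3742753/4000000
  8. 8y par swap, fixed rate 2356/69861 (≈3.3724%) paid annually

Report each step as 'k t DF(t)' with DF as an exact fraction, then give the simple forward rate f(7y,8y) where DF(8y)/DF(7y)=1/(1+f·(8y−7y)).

step 1 [1y] zero: DF = P = 4773/5000 ≈ 0.954600
step 2 [2y] swap r/1=370/9403: DF=(1 − 370/9403·(0.954600))/(1+370/9403) = 463/500 ≈ 0.926000
step 3 [3y] swap r/1=385/14018: DF=(1 − 385/14018·(0.954600+0.926000))/(1+385/14018) = 923/1000 ≈ 0.923000
step 4 [4y] zero: DF = P = 9199/10000 ≈ 0.919900
step 5 [5y] swap r/1=1264/45971: DF=(1 − 1264/45971·(0.954600+0.926000+0.923000+0.919900))/(1+1264/45971) = 546/625 ≈ 0.873600
step 6 [6y] bond c/1=31/400: DF=(249883/200000 − 31/400·(0.954600+0.926000+0.923000+0.919900+0.873600))/(1+31/400) = 8289/10000 ≈ 0.828900
step 7 [7y] bond c/1=9/400: DF=(3742753/4000000 − 9/400·(0.954600+0.926000+0.923000+0.919900+0.873600+0.828900))/(1+9/400) = 7957/10000 ≈ 0.795700
step 8 [8y] swap r/1=2356/69861: DF=(1 − 2356/69861·(0.954600+0.926000+0.923000+0.919900+0.873600+0.828900+0.795700))/(1+2356/69861) = 1911/2500 ≈ 0.764400

1 1 4773/5000
2 2 463/500
3 3 923/1000
4 4 9199/10000
5 5 546/625
6 6 8289/10000
7 7 7957/10000
8 8 1911/2500
f(7y,8y) = ((7957/10000)/(1911/2500) − 1)/(1) = 313/7644 ≈ 4.0947%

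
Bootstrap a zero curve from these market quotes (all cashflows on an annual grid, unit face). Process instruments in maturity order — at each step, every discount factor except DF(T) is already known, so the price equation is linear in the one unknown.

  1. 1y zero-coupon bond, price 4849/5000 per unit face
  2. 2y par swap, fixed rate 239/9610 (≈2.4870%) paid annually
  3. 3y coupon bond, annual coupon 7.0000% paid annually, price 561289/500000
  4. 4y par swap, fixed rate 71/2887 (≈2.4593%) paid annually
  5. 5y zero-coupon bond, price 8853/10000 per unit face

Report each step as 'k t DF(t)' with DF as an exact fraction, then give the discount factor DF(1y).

1 1 4849/5000
2 2 4761/5000
3 3 4617/5000
4 4 9077/10000
5 5 8853/10000
DF(1y) = 4849/5000 ≈ 0.969800

step 1 [1y] zero: DF = P = 4849/5000 ≈ 0.969800
step 2 [2y] swap r/1=239/9610: DF=(1 − 239/9610·(0.969800))/(1+239/9610) = 4761/5000 ≈ 0.952200
step 3 [3y] bond c/1=7/100: DF=(561289/500000 − 7/100·(0.969800+0.952200))/(1+7/100) = 4617/5000 ≈ 0.923400
step 4 [4y] swap r/1=71/2887: DF=(1 − 71/2887·(0.969800+0.952200+0.923400))/(1+71/2887) = 9077/10000 ≈ 0.907700
step 5 [5y] zero: DF = P = 8853/10000 ≈ 0.885300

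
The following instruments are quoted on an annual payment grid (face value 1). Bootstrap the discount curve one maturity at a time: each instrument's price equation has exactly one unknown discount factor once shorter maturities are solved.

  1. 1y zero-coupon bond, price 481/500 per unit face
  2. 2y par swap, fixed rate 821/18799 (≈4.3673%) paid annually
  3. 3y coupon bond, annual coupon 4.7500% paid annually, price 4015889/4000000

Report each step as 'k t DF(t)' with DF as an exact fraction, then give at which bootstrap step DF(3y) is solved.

1 1 481/500
2 2 9179/10000
3 3 2183/2500
DF(3y) is solved at step 3

step 1 [1y] zero: DF = P = 481/500 ≈ 0.962000
step 2 [2y] swap r/1=821/18799: DF=(1 − 821/18799·(0.962000))/(1+821/18799) = 9179/10000 ≈ 0.917900
step 3 [3y] bond c/1=19/400: DF=(4015889/4000000 − 19/400·(0.962000+0.917900))/(1+19/400) = 2183/2500 ≈ 0.873200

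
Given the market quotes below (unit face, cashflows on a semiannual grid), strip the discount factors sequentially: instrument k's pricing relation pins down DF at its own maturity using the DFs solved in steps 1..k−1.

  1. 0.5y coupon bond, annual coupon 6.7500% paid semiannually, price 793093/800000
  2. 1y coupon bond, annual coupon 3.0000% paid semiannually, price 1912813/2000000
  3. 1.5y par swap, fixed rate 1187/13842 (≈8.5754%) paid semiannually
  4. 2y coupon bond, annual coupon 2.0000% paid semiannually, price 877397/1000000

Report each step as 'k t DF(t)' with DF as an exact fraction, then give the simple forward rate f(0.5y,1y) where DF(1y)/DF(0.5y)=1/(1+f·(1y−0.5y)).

1 1/2 959/1000
2 1 9281/10000
3 3/2 8813/10000
4 2 8413/10000
f(0.5y,1y) = ((959/1000)/(9281/10000) − 1)/(1/2) = 618/9281 ≈ 6.6588%

step 1 [0.5y] bond c/2=27/800: DF=(793093/800000 − 27/800·(0))/(1+27/800) = 959/1000 ≈ 0.959000
step 2 [1y] bond c/2=3/200: DF=(1912813/2000000 − 3/200·(0.959000))/(1+3/200) = 9281/10000 ≈ 0.928100
step 3 [1.5y] swap r/2=1187/27684: DF=(1 − 1187/27684·(0.959000+0.928100))/(1+1187/27684) = 8813/10000 ≈ 0.881300
step 4 [2y] bond c/2=1/100: DF=(877397/1000000 − 1/100·(0.959000+0.928100+0.881300))/(1+1/100) = 8413/10000 ≈ 0.841300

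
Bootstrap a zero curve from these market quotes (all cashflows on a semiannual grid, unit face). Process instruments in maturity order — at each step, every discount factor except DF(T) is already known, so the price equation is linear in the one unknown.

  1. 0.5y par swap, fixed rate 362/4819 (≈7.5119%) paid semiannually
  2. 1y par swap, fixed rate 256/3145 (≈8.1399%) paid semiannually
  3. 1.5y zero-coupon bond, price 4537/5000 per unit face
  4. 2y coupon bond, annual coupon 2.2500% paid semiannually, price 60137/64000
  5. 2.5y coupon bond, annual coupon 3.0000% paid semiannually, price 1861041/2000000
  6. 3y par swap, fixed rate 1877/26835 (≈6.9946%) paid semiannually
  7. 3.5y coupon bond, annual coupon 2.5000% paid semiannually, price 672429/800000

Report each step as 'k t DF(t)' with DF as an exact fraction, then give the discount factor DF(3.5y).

step 1 [0.5y] swap r/2=181/4819: DF=(1 − 181/4819·(0))/(1+181/4819) = 4819/5000 ≈ 0.963800
step 2 [1y] swap r/2=128/3145: DF=(1 − 128/3145·(0.963800))/(1+128/3145) = 577/625 ≈ 0.923200
step 3 [1.5y] zero: DF = P = 4537/5000 ≈ 0.907400
step 4 [2y] bond c/2=9/800: DF=(60137/64000 − 9/800·(0.963800+0.923200+0.907400))/(1+9/800) = 8981/10000 ≈ 0.898100
step 5 [2.5y] bond c/2=3/200: DF=(1861041/2000000 − 3/200·(0.963800+0.923200+0.907400+0.898100))/(1+3/200) = 4311/5000 ≈ 0.862200
step 6 [3y] swap r/2=1877/53670: DF=(1 − 1877/53670·(0.963800+0.923200+0.907400+0.898100+0.862200))/(1+1877/53670) = 8123/10000 ≈ 0.812300
step 7 [3.5y] bond c/2=1/80: DF=(672429/800000 − 1/80·(0.963800+0.923200+0.907400+0.898100+0.862200+0.812300))/(1+1/80) = 7639/10000 ≈ 0.763900

1 1/2 4819/5000
2 1 577/625
3 3/2 4537/5000
4 2 8981/10000
5 5/2 4311/5000
6 3 8123/10000
7 7/2 7639/10000
DF(3.5y) = 7639/10000 ≈ 0.763900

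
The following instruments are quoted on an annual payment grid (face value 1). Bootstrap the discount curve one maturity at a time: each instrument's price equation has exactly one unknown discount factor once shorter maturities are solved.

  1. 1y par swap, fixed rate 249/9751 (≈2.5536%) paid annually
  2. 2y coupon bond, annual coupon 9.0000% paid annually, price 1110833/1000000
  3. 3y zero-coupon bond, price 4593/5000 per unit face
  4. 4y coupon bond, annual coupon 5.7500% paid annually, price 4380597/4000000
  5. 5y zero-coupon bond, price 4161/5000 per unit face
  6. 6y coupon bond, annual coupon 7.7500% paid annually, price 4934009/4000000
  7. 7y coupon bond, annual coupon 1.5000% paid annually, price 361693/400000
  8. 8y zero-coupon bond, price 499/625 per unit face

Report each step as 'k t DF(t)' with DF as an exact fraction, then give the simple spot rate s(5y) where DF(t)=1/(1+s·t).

step 1 [1y] swap r/1=249/9751: DF=(1 − 249/9751·(0))/(1+249/9751) = 9751/10000 ≈ 0.975100
step 2 [2y] bond c/1=9/100: DF=(1110833/1000000 − 9/100·(0.975100))/(1+9/100) = 4693/5000 ≈ 0.938600
step 3 [3y] zero: DF = P = 4593/5000 ≈ 0.918600
step 4 [4y] bond c/1=23/400: DF=(4380597/4000000 − 23/400·(0.975100+0.938600+0.918600))/(1+23/400) = 551/625 ≈ 0.881600
step 5 [5y] zero: DF = P = 4161/5000 ≈ 0.832200
step 6 [6y] bond c/1=31/400: DF=(4934009/4000000 − 31/400·(0.975100+0.938600+0.918600+0.881600+0.832200))/(1+31/400) = 4089/5000 ≈ 0.817800
step 7 [7y] bond c/1=3/200: DF=(361693/400000 − 3/200·(0.975100+0.938600+0.918600+0.881600+0.832200+0.817800))/(1+3/200) = 2029/2500 ≈ 0.811600
step 8 [8y] zero: DF = P = 499/625 ≈ 0.798400

1 1 9751/10000
2 2 4693/5000
3 3 4593/5000
4 4 551/625
5 5 4161/5000
6 6 4089/5000
7 7 2029/2500
8 8 499/625
s(5y) = (1/(4161/5000) − 1)/(5) = 839/20805 ≈ 4.0327%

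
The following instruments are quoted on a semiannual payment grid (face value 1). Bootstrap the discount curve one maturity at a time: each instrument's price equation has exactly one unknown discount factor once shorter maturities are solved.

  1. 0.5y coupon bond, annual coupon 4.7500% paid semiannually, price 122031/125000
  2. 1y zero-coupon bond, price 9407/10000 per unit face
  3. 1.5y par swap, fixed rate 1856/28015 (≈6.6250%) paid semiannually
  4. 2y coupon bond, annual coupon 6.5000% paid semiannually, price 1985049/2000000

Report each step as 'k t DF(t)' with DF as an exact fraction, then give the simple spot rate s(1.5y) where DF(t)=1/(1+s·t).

1 1/2 596/625
2 1 9407/10000
3 3/2 567/625
4 2 8731/10000
s(1.5y) = (1/(567/625) − 1)/(3/2) = 116/1701 ≈ 6.8195%

step 1 [0.5y] bond c/2=19/800: DF=(122031/125000 − 19/800·(0))/(1+19/800) = 596/625 ≈ 0.953600
step 2 [1y] zero: DF = P = 9407/10000 ≈ 0.940700
step 3 [1.5y] swap r/2=928/28015: DF=(1 − 928/28015·(0.953600+0.940700))/(1+928/28015) = 567/625 ≈ 0.907200
step 4 [2y] bond c/2=13/400: DF=(1985049/2000000 − 13/400·(0.953600+0.940700+0.907200))/(1+13/400) = 8731/10000 ≈ 0.873100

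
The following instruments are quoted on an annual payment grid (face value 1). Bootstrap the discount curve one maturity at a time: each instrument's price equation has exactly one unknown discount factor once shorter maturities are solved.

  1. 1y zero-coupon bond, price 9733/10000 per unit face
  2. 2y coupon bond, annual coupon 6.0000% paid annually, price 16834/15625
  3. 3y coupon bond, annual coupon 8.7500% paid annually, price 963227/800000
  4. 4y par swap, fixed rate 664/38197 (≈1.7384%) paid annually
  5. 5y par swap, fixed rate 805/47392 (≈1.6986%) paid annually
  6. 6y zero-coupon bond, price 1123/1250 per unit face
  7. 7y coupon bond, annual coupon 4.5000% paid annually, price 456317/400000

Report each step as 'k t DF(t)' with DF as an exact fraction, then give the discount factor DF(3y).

step 1 [1y] zero: DF = P = 9733/10000 ≈ 0.973300
step 2 [2y] bond c/1=3/50: DF=(16834/15625 − 3/50·(0.973300))/(1+3/50) = 9613/10000 ≈ 0.961300
step 3 [3y] bond c/1=7/80: DF=(963227/800000 − 7/80·(0.973300+0.961300))/(1+7/80) = 1903/2000 ≈ 0.951500
step 4 [4y] swap r/1=664/38197: DF=(1 − 664/38197·(0.973300+0.961300+0.951500))/(1+664/38197) = 1167/1250 ≈ 0.933600
step 5 [5y] swap r/1=805/47392: DF=(1 − 805/47392·(0.973300+0.961300+0.951500+0.933600))/(1+805/47392) = 1839/2000 ≈ 0.919500
step 6 [6y] zero: DF = P = 1123/1250 ≈ 0.898400
step 7 [7y] bond c/1=9/200: DF=(456317/400000 − 9/200·(0.973300+0.961300+0.951500+0.933600+0.919500+0.898400))/(1+9/200) = 8489/10000 ≈ 0.848900

1 1 9733/10000
2 2 9613/10000
3 3 1903/2000
4 4 1167/1250
5 5 1839/2000
6 6 1123/1250
7 7 8489/10000
DF(3y) = 1903/2000 ≈ 0.951500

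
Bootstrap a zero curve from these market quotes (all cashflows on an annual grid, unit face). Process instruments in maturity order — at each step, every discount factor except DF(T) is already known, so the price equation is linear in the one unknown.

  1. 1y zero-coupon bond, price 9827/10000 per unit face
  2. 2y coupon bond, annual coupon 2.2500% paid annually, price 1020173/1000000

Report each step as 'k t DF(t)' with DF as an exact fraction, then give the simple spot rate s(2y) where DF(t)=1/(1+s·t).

step 1 [1y] zero: DF = P = 9827/10000 ≈ 0.982700
step 2 [2y] bond c/1=9/400: DF=(1020173/1000000 − 9/400·(0.982700))/(1+9/400) = 9761/10000 ≈ 0.976100

1 1 9827/10000
2 2 9761/10000
s(2y) = (1/(9761/10000) − 1)/(2) = 239/19522 ≈ 1.2243%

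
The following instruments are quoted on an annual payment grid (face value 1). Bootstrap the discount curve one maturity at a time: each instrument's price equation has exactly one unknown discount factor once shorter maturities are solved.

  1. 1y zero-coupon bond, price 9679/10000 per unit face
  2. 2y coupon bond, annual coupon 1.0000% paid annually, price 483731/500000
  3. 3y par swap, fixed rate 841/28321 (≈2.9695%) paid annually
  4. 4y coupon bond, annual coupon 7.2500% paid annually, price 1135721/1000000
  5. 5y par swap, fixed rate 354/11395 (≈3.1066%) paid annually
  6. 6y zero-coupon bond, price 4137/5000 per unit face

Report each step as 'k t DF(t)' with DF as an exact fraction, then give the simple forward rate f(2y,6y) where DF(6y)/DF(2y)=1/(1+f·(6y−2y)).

step 1 [1y] zero: DF = P = 9679/10000 ≈ 0.967900
step 2 [2y] bond c/1=1/100: DF=(483731/500000 − 1/100·(0.967900))/(1+1/100) = 9483/10000 ≈ 0.948300
step 3 [3y] swap r/1=841/28321: DF=(1 − 841/28321·(0.967900+0.948300))/(1+841/28321) = 9159/10000 ≈ 0.915900
step 4 [4y] bond c/1=29/400: DF=(1135721/1000000 − 29/400·(0.967900+0.948300+0.915900))/(1+29/400) = 347/400 ≈ 0.867500
step 5 [5y] swap r/1=354/11395: DF=(1 − 354/11395·(0.967900+0.948300+0.915900+0.867500))/(1+354/11395) = 1073/1250 ≈ 0.858400
step 6 [6y] zero: DF = P = 4137/5000 ≈ 0.827400

1 1 9679/10000
2 2 9483/10000
3 3 9159/10000
4 4 347/400
5 5 1073/1250
6 6 4137/5000
f(2y,6y) = ((9483/10000)/(4137/5000) − 1)/(4) = 403/11032 ≈ 3.6530%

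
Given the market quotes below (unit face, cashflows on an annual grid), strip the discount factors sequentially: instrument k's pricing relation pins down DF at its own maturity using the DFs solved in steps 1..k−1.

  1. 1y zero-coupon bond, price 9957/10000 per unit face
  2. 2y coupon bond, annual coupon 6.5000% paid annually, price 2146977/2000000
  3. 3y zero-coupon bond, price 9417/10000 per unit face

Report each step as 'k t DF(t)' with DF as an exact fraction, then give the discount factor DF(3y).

1 1 9957/10000
2 2 592/625
3 3 9417/10000
DF(3y) = 9417/10000 ≈ 0.941700

step 1 [1y] zero: DF = P = 9957/10000 ≈ 0.995700
step 2 [2y] bond c/1=13/200: DF=(2146977/2000000 − 13/200·(0.995700))/(1+13/200) = 592/625 ≈ 0.947200
step 3 [3y] zero: DF = P = 9417/10000 ≈ 0.941700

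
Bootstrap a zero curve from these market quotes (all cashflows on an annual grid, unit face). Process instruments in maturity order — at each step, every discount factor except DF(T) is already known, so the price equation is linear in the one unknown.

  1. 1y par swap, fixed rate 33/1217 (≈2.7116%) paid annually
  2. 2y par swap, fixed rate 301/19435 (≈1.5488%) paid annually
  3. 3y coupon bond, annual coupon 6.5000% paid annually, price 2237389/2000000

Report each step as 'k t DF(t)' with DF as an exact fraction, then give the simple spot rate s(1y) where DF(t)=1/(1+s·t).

1 1 1217/1250
2 2 9699/10000
3 3 4659/5000
s(1y) = (1/(1217/1250) − 1)/(1) = 33/1217 ≈ 2.7116%

step 1 [1y] swap r/1=33/1217: DF=(1 − 33/1217·(0))/(1+33/1217) = 1217/1250 ≈ 0.973600
step 2 [2y] swap r/1=301/19435: DF=(1 − 301/19435·(0.973600))/(1+301/19435) = 9699/10000 ≈ 0.969900
step 3 [3y] bond c/1=13/200: DF=(2237389/2000000 − 13/200·(0.973600+0.969900))/(1+13/200) = 4659/5000 ≈ 0.931800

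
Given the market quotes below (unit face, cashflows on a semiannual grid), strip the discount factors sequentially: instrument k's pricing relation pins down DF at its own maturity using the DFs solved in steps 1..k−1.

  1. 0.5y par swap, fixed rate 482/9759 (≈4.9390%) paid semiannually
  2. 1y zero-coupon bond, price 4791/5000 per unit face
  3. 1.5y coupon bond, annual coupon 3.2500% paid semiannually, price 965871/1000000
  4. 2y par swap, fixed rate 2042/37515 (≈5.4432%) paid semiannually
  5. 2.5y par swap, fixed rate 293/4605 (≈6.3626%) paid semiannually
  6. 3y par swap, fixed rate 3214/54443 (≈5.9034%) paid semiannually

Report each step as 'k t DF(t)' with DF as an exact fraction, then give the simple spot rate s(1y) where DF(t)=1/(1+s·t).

step 1 [0.5y] swap r/2=241/9759: DF=(1 − 241/9759·(0))/(1+241/9759) = 9759/10000 ≈ 0.975900
step 2 [1y] zero: DF = P = 4791/5000 ≈ 0.958200
step 3 [1.5y] bond c/2=13/800: DF=(965871/1000000 − 13/800·(0.975900+0.958200))/(1+13/800) = 1839/2000 ≈ 0.919500
step 4 [2y] swap r/2=1021/37515: DF=(1 − 1021/37515·(0.975900+0.958200+0.919500))/(1+1021/37515) = 8979/10000 ≈ 0.897900
step 5 [2.5y] swap r/2=293/9210: DF=(1 − 293/9210·(0.975900+0.958200+0.919500+0.897900))/(1+293/9210) = 1707/2000 ≈ 0.853500
step 6 [3y] swap r/2=1607/54443: DF=(1 − 1607/54443·(0.975900+0.958200+0.919500+0.897900+0.853500))/(1+1607/54443) = 8393/10000 ≈ 0.839300

1 1/2 9759/10000
2 1 4791/5000
3 3/2 1839/2000
4 2 8979/10000
5 5/2 1707/2000
6 3 8393/10000
s(1y) = (1/(4791/5000) − 1)/(1) = 209/4791 ≈ 4.3623%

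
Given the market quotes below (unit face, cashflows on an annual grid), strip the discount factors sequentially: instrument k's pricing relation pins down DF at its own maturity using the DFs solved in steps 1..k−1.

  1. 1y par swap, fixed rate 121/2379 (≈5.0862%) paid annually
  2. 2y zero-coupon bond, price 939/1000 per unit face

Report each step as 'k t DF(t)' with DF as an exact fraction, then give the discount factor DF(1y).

1 1 2379/2500
2 2 939/1000
DF(1y) = 2379/2500 ≈ 0.951600

step 1 [1y] swap r/1=121/2379: DF=(1 − 121/2379·(0))/(1+121/2379) = 2379/2500 ≈ 0.951600
step 2 [2y] zero: DF = P = 939/1000 ≈ 0.939000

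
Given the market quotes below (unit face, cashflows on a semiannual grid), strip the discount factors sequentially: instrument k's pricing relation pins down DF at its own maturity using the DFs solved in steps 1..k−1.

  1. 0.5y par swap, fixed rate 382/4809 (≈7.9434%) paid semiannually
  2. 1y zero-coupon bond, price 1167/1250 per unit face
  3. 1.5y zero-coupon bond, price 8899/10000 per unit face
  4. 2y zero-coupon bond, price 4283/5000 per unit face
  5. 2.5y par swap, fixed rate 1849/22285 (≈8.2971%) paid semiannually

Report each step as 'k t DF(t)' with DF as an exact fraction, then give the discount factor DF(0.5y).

1 1/2 4809/5000
2 1 1167/1250
3 3/2 8899/10000
4 2 4283/5000
5 5/2 8151/10000
DF(0.5y) = 4809/5000 ≈ 0.961800

step 1 [0.5y] swap r/2=191/4809: DF=(1 − 191/4809·(0))/(1+191/4809) = 4809/5000 ≈ 0.961800
step 2 [1y] zero: DF = P = 1167/1250 ≈ 0.933600
step 3 [1.5y] zero: DF = P = 8899/10000 ≈ 0.889900
step 4 [2y] zero: DF = P = 4283/5000 ≈ 0.856600
step 5 [2.5y] swap r/2=1849/44570: DF=(1 − 1849/44570·(0.961800+0.933600+0.889900+0.856600))/(1+1849/44570) = 8151/10000 ≈ 0.815100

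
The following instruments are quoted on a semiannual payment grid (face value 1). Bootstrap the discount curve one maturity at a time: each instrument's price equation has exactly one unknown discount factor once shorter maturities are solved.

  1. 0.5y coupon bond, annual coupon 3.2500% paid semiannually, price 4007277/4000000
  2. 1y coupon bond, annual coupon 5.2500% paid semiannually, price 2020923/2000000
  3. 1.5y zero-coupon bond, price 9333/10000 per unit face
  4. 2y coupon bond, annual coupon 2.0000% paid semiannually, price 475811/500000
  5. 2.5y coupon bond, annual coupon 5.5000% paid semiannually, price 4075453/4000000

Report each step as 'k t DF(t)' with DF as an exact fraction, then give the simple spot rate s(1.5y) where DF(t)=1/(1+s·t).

step 1 [0.5y] bond c/2=13/800: DF=(4007277/4000000 − 13/800·(0))/(1+13/800) = 4929/5000 ≈ 0.985800
step 2 [1y] bond c/2=21/800: DF=(2020923/2000000 − 21/800·(0.985800))/(1+21/800) = 4797/5000 ≈ 0.959400
step 3 [1.5y] zero: DF = P = 9333/10000 ≈ 0.933300
step 4 [2y] bond c/2=1/100: DF=(475811/500000 − 1/100·(0.985800+0.959400+0.933300))/(1+1/100) = 9137/10000 ≈ 0.913700
step 5 [2.5y] bond c/2=11/400: DF=(4075453/4000000 − 11/400·(0.985800+0.959400+0.933300+0.913700))/(1+11/400) = 8901/10000 ≈ 0.890100

1 1/2 4929/5000
2 1 4797/5000
3 3/2 9333/10000
4 2 9137/10000
5 5/2 8901/10000
s(1.5y) = (1/(9333/10000) − 1)/(3/2) = 1334/27999 ≈ 4.7645%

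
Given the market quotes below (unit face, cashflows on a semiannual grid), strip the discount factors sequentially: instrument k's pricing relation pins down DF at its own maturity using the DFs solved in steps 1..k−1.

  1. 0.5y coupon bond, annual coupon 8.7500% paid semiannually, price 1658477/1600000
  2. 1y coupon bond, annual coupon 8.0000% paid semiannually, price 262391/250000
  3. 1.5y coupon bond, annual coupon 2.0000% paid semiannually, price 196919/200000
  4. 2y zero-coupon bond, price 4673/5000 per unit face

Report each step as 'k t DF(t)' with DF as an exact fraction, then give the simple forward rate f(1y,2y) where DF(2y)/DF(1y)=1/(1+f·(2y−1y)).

1 1/2 9931/10000
2 1 971/1000
3 3/2 4777/5000
4 2 4673/5000
f(1y,2y) = ((971/1000)/(4673/5000) − 1)/(1) = 182/4673 ≈ 3.8947%

step 1 [0.5y] bond c/2=7/160: DF=(1658477/1600000 − 7/160·(0))/(1+7/160) = 9931/10000 ≈ 0.993100
step 2 [1y] bond c/2=1/25: DF=(262391/250000 − 1/25·(0.993100))/(1+1/25) = 971/1000 ≈ 0.971000
step 3 [1.5y] bond c/2=1/100: DF=(196919/200000 − 1/100·(0.993100+0.971000))/(1+1/100) = 4777/5000 ≈ 0.955400
step 4 [2y] zero: DF = P = 4673/5000 ≈ 0.934600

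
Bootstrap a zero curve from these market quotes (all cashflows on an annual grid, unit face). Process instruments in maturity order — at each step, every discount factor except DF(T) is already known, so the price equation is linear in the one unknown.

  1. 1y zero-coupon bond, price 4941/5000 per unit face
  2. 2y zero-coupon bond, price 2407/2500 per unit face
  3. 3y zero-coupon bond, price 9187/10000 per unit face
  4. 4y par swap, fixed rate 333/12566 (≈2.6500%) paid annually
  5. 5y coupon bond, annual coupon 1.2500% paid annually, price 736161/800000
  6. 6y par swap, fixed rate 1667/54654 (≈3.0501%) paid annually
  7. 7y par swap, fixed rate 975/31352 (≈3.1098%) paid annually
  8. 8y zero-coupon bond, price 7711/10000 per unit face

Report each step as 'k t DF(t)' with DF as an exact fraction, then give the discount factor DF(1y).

step 1 [1y] zero: DF = P = 4941/5000 ≈ 0.988200
step 2 [2y] zero: DF = P = 2407/2500 ≈ 0.962800
step 3 [3y] zero: DF = P = 9187/10000 ≈ 0.918700
step 4 [4y] swap r/1=333/12566: DF=(1 − 333/12566·(0.988200+0.962800+0.918700))/(1+333/12566) = 9001/10000 ≈ 0.900100
step 5 [5y] bond c/1=1/80: DF=(736161/800000 − 1/80·(0.988200+0.962800+0.918700+0.900100))/(1+1/80) = 8623/10000 ≈ 0.862300
step 6 [6y] swap r/1=1667/54654: DF=(1 − 1667/54654·(0.988200+0.962800+0.918700+0.900100+0.862300))/(1+1667/54654) = 8333/10000 ≈ 0.833300
step 7 [7y] swap r/1=975/31352: DF=(1 − 975/31352·(0.988200+0.962800+0.918700+0.900100+0.862300+0.833300))/(1+975/31352) = 161/200 ≈ 0.805000
step 8 [8y] zero: DF = P = 7711/10000 ≈ 0.771100

1 1 4941/5000
2 2 2407/2500
3 3 9187/10000
4 4 9001/10000
5 5 8623/10000
6 6 8333/10000
7 7 161/200
8 8 7711/10000
DF(1y) = 4941/5000 ≈ 0.988200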